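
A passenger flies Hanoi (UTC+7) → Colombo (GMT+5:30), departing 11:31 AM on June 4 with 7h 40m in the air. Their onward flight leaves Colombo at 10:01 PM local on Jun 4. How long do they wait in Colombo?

4 hours 20 minutes

Convert departure to UTC: 11:31 AM − 7:00 = 4:31 AM UTC on Jun 4.
Add 7 hours and 40 minutes flight time → 12:11 PM UTC.
Colombo is UTC+5:30, so local arrival = 12:11 PM + 5:30 = 5:41 PM on Jun 4.
Layover = 10:01 PM − 5:41 PM = 4 hours 20 minutes.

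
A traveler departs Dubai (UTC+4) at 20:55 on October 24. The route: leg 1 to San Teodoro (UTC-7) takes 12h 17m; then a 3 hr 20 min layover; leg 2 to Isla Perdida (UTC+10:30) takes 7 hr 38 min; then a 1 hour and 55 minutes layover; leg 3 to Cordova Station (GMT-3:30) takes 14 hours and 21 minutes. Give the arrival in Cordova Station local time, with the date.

04:56 on October 26

Convert departure to UTC: 20:55 − 4:00 = 16:55 UTC on Oct 24.
Add 12 hours 17 minutes leg 1 → 05:12 UTC (Oct 25).
Add 3 hours and 20 minutes layover in San Teodoro → 08:32 UTC.
Add 7 hours and 38 minutes leg 2 → 16:10 UTC.
Add 1 hour 55 minutes layover in Isla Perdida → 18:05 UTC.
Add 14 hours 21 minutes leg 3 → 08:26 UTC (Oct 26).
Cordova Station is UTC−3:30, so local arrival = 08:26 − 3:30 = 04:56 on Oct 26.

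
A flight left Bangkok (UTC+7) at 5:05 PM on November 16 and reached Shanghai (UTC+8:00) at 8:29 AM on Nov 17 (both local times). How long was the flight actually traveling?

Departure in UTC: 5:05 PM − 7:00 = 10:05 AM on Nov 16.
Arrival in UTC: 8:29 AM − 8:00 = 12:29 AM on Nov 17.
Elapsed = 12:29 AM − 10:05 AM (+1 day) = 14 hours 24 minutes.

14 hours 24 minutes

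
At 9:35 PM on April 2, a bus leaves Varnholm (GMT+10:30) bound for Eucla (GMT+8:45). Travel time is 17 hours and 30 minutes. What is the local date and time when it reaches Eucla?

1:20 PM on Apr 3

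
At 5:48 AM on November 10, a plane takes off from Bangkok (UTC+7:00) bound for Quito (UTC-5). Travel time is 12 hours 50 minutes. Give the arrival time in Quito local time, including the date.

Convert departure to UTC: 5:48 AM − 7:00 = 10:48 PM UTC on Nov 9.
Add 12 hours and 50 minutes travel time → 11:38 AM UTC (Nov 10).
Quito is UTC−5:00, so local arrival = 11:38 AM − 5:00 = 6:38 AM on Nov 10.

6:38 AM on November 10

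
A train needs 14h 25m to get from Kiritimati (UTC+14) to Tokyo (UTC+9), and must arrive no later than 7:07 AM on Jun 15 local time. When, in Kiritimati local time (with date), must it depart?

Target arrival in UTC: 7:07 AM − 9:00 = 10:07 PM on Jun 14.
Subtract 14 hours 25 minutes → departure 7:42 AM UTC on Jun 14.
Kiritimati is UTC+14:00: 7:42 AM + 14:00 = 9:42 PM on Jun 14.

9:42 PM on June 14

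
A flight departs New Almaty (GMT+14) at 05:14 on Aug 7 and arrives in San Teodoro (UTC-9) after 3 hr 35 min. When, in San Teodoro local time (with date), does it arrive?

Convert departure to UTC: 05:14 − 14:00 = 15:14 UTC on Aug 6.
Add 3 hours 35 minutes travel time → 18:49 UTC.
San Teodoro is UTC−9:00, so local arrival = 18:49 − 9:00 = 09:49 on Aug 6.

09:49 on August 6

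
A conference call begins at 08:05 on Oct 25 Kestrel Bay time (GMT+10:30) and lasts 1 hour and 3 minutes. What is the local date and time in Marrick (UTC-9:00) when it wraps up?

Convert start to UTC: 08:05 − 10:30 = 21:35 UTC on Oct 24.
Add 1 hour 3 minutes duration → 22:38 UTC.
Marrick is UTC−9:00, so local end time = 22:38 − 9:00 = 13:38 on Oct 24.

13:38 on October 24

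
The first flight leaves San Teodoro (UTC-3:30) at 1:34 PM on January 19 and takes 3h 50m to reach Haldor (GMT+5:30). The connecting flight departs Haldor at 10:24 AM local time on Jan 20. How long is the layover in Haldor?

8 hours

Convert departure to UTC: 1:34 PM + 3:30 = 5:04 PM UTC on Jan 19.
Add 3 hours and 50 minutes flight time → 8:54 PM UTC.
Haldor is UTC+5:30, so local arrival = 8:54 PM + 5:30 = 2:24 AM on Jan 20.
Layover = 10:24 AM − 2:24 AM = 8 hours.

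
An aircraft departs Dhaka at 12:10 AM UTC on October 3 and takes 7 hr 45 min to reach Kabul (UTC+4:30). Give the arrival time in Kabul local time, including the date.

12:25 PM on Oct 3

Departure is given in UTC: 12:10 AM on Oct 3.
Add 7 hours 45 minutes → 7:55 AM UTC.
Kabul is UTC+4:30: 7:55 AM + 4:30 = 12:25 PM on Oct 3.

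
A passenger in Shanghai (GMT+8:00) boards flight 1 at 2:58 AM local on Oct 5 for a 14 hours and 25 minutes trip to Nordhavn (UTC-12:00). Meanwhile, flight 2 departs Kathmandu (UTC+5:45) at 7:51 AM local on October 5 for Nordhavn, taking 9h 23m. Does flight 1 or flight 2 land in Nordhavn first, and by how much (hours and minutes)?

Flight 1 in UTC: 2:58 AM − 8:00 = 6:58 PM on Oct 4.
+14 hours and 25 minutes → arrive 9:23 AM UTC on Oct 5.
Flight 2 in UTC: 7:51 AM − 5:45 = 2:06 AM on Oct 5.
+9 hours 23 minutes → arrive 11:29 AM UTC on Oct 5.
Flight 1 lands earlier by 2 hours 6 minutes.

the first, by 2 hours 6 minutes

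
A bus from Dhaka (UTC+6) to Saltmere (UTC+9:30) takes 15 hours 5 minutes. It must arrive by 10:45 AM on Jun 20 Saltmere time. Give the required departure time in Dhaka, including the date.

Target arrival in UTC: 10:45 AM − 9:30 = 1:15 AM on Jun 20.
Subtract 15 hours and 5 minutes → departure 10:10 AM UTC on Jun 19.
Dhaka is UTC+6:00: 10:10 AM + 6:00 = 4:10 PM on Jun 19.

4:10 PM on June 19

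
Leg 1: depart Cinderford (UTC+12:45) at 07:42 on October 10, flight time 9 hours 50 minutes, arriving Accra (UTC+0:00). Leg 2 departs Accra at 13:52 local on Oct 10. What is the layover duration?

Convert departure to UTC: 07:42 − 12:45 = 18:57 UTC on Oct 9.
Add 9 hours and 50 minutes flight time → 04:47 UTC (Oct 10).
Accra is UTC+0, so local arrival is the same: 04:47 on Oct 10.
Layover = 13:52 − 04:47 = 9 hours 5 minutes.

9 hours 5 minutes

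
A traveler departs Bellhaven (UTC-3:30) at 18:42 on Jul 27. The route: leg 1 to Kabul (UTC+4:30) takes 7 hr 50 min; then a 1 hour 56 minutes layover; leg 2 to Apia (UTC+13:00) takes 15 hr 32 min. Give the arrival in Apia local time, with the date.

12:30 on July 29

Convert departure to UTC: 18:42 + 3:30 = 22:12 UTC on Jul 27.
Add 7 hours and 50 minutes leg 1 → 06:02 UTC (Jul 28).
Add 1 hour and 56 minutes layover in Kabul → 07:58 UTC.
Add 15 hours and 32 minutes leg 2 → 23:30 UTC.
Apia is UTC+13:00, so local arrival = 23:30 + 13:00 = 12:30 on Jul 29.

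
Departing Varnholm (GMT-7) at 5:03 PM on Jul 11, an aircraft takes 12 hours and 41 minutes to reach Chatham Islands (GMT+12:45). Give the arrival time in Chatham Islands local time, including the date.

Chatham Islands is 19:45 ahead of Varnholm.
After 12 hours 41 minutes it is 5:44 AM (Jul 12) in Varnholm.
Shift by the zone difference: 5:44 AM + 19:45 = 1:29 AM on Jul 13 in Chatham Islands.

1:29 AM on July 13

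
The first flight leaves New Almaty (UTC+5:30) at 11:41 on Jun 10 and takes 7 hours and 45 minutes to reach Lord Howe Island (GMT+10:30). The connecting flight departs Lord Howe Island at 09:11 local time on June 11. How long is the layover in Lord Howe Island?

Convert departure to UTC: 11:41 − 5:30 = 06:11 UTC on Jun 10.
Add 7 hours and 45 minutes flight time → 13:56 UTC.
Lord Howe Island is UTC+10:30, so local arrival = 13:56 + 10:30 = 00:26 on Jun 11.
Layover = 09:11 − 00:26 = 8 hours 45 minutes.

8 hours 45 minutes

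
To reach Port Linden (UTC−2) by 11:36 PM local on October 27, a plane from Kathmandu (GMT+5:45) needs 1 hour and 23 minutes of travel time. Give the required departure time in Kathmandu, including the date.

5:58 AM on October 28

Target arrival in UTC: 11:36 PM + 2:00 = 1:36 AM on Oct 28.
Subtract 1 hour and 23 minutes → departure 12:13 AM UTC on Oct 28.
Kathmandu is UTC+5:45: 12:13 AM + 5:45 = 5:58 AM on Oct 28.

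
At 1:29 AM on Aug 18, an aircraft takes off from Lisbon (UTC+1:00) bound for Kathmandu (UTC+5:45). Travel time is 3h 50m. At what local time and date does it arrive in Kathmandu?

Convert departure to UTC: 1:29 AM − 1:00 = 12:29 AM UTC on Aug 18.
Add 3 hours 50 minutes travel time → 4:19 AM UTC.
Kathmandu is UTC+5:45, so local arrival = 4:19 AM + 5:45 = 10:04 AM on Aug 18.

10:04 AM on August 18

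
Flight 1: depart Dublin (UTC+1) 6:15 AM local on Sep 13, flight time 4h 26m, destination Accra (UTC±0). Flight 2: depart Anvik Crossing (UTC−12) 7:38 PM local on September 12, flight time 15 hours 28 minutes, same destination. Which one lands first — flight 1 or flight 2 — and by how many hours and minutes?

the first, by 13 hours 25 minutes

Flight 1 in UTC: 6:15 AM − 1:00 = 5:15 AM on Sep 13.
+4 hours 26 minutes → arrive 9:41 AM UTC on Sep 13.
Flight 2 in UTC: 7:38 PM + 12:00 = 7:38 AM on Sep 13.
+15 hours 28 minutes → arrive 11:06 PM UTC on Sep 13.
Flight 1 lands earlier by 13 hours 25 minutes.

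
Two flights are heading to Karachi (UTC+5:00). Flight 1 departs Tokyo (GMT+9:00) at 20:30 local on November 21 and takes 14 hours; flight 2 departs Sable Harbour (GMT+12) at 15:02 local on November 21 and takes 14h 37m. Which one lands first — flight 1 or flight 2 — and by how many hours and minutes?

Flight 1 in UTC: 20:30 − 9:00 = 11:30 on Nov 21.
+14 hours → arrive 01:30 UTC on Nov 22.
Flight 2 in UTC: 15:02 − 12:00 = 03:02 on Nov 21.
+14 hours 37 minutes → arrive 17:39 UTC on Nov 21.
Flight 2 lands earlier by 7 hours 51 minutes.

the second, by 7 hours 51 minutes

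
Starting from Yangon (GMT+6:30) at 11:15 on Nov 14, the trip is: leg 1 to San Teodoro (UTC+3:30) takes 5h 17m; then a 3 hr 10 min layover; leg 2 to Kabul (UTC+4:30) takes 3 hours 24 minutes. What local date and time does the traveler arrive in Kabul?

Convert departure to UTC: 11:15 − 6:30 = 04:45 UTC on Nov 14.
Add 5 hours and 17 minutes leg 1 → 10:02 UTC.
Add 3 hours 10 minutes layover in San Teodoro → 13:12 UTC.
Add 3 hours 24 minutes leg 2 → 16:36 UTC.
Kabul is UTC+4:30, so local arrival = 16:36 + 4:30 = 21:06 on Nov 14.

21:06 on Nov 14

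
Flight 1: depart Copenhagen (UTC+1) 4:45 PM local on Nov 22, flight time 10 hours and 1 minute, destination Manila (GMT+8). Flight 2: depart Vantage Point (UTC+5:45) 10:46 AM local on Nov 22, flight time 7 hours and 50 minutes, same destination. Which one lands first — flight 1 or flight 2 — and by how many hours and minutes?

Flight 1 in UTC: 4:45 PM − 1:00 = 3:45 PM on Nov 22.
+10 hours 1 minute → arrive 1:46 AM UTC on Nov 23.
Flight 2 in UTC: 10:46 AM − 5:45 = 5:01 AM on Nov 22.
+7 hours 50 minutes → arrive 12:51 PM UTC on Nov 22.
Flight 2 lands earlier by 12 hours 55 minutes.

the second, by 12 hours 55 minutes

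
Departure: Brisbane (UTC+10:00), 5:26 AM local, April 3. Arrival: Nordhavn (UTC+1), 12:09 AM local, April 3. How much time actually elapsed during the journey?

3 hours 43 minutes

Departure in UTC: 5:26 AM − 10:00 = 7:26 PM on Apr 2.
Arrival in UTC: 12:09 AM − 1:00 = 11:09 PM on Apr 2.
Elapsed = 11:09 PM − 7:26 PM = 3 hours 43 minutes.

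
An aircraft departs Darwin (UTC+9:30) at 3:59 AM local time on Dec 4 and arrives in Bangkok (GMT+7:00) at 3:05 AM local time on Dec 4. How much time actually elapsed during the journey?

1 hour 36 minutes

Departure in UTC: 3:59 AM − 9:30 = 6:29 PM on Dec 3.
Arrival in UTC: 3:05 AM − 7:00 = 8:05 PM on Dec 3.
Elapsed = 8:05 PM − 6:29 PM = 1 hour 36 minutes.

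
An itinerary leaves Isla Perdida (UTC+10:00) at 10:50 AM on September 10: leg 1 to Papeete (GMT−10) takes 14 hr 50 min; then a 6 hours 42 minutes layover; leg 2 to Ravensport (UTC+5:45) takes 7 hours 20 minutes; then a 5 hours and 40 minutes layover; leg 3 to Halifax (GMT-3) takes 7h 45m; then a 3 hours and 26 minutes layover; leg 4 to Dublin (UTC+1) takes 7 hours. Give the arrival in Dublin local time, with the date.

6:33 AM on September 12

Convert departure to UTC: 10:50 AM − 10:00 = 12:50 AM UTC on Sep 10.
Add 14 hours and 50 minutes leg 1 → 3:40 PM UTC.
Add 6 hours 42 minutes layover in Papeete → 10:22 PM UTC.
Add 7 hours 20 minutes leg 2 → 5:42 AM UTC (Sep 11).
Add 5 hours and 40 minutes layover in Ravensport → 11:22 AM UTC.
Add 7 hours and 45 minutes leg 3 → 7:07 PM UTC.
Add 3 hours 26 minutes layover in Halifax → 10:33 PM UTC.
Add 7 hours leg 4 → 5:33 AM UTC (Sep 12).
Dublin is UTC+1:00, so local arrival = 5:33 AM + 1:00 = 6:33 AM on Sep 12.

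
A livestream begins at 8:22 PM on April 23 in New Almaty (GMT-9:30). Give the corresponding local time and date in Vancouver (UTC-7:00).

Vancouver is 2:30 ahead of New Almaty.
Shift by the zone difference: 8:22 PM + 2:30 = 10:52 PM on Apr 23 in Vancouver.

10:52 PM on Apr 23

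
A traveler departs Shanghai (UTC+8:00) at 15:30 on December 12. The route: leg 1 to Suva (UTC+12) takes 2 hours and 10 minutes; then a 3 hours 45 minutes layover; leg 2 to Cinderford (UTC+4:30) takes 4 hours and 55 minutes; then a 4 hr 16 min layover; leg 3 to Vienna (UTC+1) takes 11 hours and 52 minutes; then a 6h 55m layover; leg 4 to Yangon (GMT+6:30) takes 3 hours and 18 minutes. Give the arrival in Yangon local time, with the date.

Convert departure to UTC: 15:30 − 8:00 = 07:30 UTC on Dec 12.
Add 2 hours 10 minutes leg 1 → 09:40 UTC.
Add 3 hours 45 minutes layover in Suva → 13:25 UTC.
Add 4 hours and 55 minutes leg 2 → 18:20 UTC.
Add 4 hours and 16 minutes layover in Cinderford → 22:36 UTC.
Add 11 hours 52 minutes leg 3 → 10:28 UTC (Dec 13).
Add 6 hours and 55 minutes layover in Vienna → 17:23 UTC.
Add 3 hours and 18 minutes leg 4 → 20:41 UTC.
Yangon is UTC+6:30, so local arrival = 20:41 + 6:30 = 03:11 on Dec 14.

03:11 on December 14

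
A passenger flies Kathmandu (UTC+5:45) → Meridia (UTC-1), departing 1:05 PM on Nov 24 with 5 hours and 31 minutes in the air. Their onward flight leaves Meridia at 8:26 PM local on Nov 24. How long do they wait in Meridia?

8 hours 35 minutes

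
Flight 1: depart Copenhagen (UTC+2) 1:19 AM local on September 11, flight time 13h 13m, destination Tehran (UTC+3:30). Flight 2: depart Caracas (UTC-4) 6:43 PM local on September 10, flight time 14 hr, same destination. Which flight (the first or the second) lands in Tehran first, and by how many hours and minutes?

Flight 1 in UTC: 1:19 AM − 2:00 = 11:19 PM on Sep 10.
+13 hours and 13 minutes → arrive 12:32 PM UTC on Sep 11.
Flight 2 in UTC: 6:43 PM + 4:00 = 10:43 PM on Sep 10.
+14 hours → arrive 12:43 PM UTC on Sep 11.
Flight 1 lands earlier by 11 minutes.

the first, by 11 minutes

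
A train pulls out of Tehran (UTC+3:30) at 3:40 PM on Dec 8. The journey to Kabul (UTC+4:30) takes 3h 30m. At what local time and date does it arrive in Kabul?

Convert departure to UTC: 3:40 PM − 3:30 = 12:10 PM UTC on Dec 8.
Add 3 hours 30 minutes travel time → 3:40 PM UTC.
Kabul is UTC+4:30, so local arrival = 3:40 PM + 4:30 = 8:10 PM on Dec 8.

8:10 PM on Dec 8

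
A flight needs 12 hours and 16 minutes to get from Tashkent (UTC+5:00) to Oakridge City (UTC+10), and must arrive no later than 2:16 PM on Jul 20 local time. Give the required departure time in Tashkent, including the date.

Target arrival in UTC: 2:16 PM − 10:00 = 4:16 AM on Jul 20.
Subtract 12 hours 16 minutes → departure 4:00 PM UTC on Jul 19.
Tashkent is UTC+5:00: 4:00 PM + 5:00 = 9:00 PM on Jul 19.

9:00 PM on July 19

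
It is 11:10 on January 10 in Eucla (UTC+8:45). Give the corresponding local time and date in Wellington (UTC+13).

15:25 on Jan 10

Wellington is 4:15 ahead of Eucla.
Shift by the zone difference: 11:10 + 4:15 = 15:25 on Jan 10 in Wellington.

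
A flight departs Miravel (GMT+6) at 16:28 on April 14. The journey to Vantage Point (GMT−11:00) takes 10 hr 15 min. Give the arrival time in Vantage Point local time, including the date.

09:43 on April 14

Vantage Point is 17:00 behind Miravel.
After 10 hours 15 minutes it is 02:43 (Apr 15) in Miravel.
Shift by the zone difference: 02:43 − 17:00 = 09:43 on Apr 14 in Vantage Point.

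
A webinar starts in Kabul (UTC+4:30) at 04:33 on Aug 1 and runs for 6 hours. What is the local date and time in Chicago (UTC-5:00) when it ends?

Convert start to UTC: 04:33 − 4:30 = 00:03 UTC on Aug 1.
Add 6 hours duration → 06:03 UTC.
Chicago is UTC−5:00, so local end time = 06:03 − 5:00 = 01:03 on Aug 1.

01:03 on August 1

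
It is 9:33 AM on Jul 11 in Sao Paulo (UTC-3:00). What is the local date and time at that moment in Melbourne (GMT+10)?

10:33 PM on July 11

Melbourne is 13:00 ahead of Sao Paulo.
Shift by the zone difference: 9:33 AM + 13:00 = 10:33 PM on Jul 11 in Melbourne.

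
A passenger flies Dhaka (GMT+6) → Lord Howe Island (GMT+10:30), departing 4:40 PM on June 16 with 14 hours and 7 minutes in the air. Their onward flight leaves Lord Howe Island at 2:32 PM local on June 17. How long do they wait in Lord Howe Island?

3 hours 15 minutes

Convert departure to UTC: 4:40 PM − 6:00 = 10:40 AM UTC on Jun 16.
Add 14 hours 7 minutes flight time → 12:47 AM UTC (Jun 17).
Lord Howe Island is UTC+10:30, so local arrival = 12:47 AM + 10:30 = 11:17 AM on Jun 17.
Layover = 2:32 PM − 11:17 AM = 3 hours 15 minutes.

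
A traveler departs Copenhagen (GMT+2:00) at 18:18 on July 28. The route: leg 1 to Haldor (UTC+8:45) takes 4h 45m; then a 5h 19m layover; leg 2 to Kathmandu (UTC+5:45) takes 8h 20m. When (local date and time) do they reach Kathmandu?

Convert departure to UTC: 18:18 − 2:00 = 16:18 UTC on Jul 28.
Add 4 hours 45 minutes leg 1 → 21:03 UTC.
Add 5 hours 19 minutes layover in Haldor → 02:22 UTC (Jul 29).
Add 8 hours 20 minutes leg 2 → 10:42 UTC.
Kathmandu is UTC+5:45, so local arrival = 10:42 + 5:45 = 16:27 on Jul 29.

16:27 on Jul 29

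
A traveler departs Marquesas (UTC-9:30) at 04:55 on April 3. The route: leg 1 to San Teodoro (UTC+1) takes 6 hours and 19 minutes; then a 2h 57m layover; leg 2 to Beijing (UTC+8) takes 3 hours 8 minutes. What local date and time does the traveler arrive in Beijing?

10:49 on Apr 4

Convert departure to UTC: 04:55 + 9:30 = 14:25 UTC on Apr 3.
Add 6 hours and 19 minutes leg 1 → 20:44 UTC.
Add 2 hours 57 minutes layover in San Teodoro → 23:41 UTC.
Add 3 hours and 8 minutes leg 2 → 02:49 UTC (Apr 4).
Beijing is UTC+8:00, so local arrival = 02:49 + 8:00 = 10:49 on Apr 4.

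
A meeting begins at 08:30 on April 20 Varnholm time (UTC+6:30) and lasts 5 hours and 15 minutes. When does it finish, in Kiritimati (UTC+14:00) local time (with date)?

21:15 on Apr 20

Convert start to UTC: 08:30 − 6:30 = 02:00 UTC on Apr 20.
Add 5 hours and 15 minutes duration → 07:15 UTC.
Kiritimati is UTC+14:00, so local end time = 07:15 + 14:00 = 21:15 on Apr 20.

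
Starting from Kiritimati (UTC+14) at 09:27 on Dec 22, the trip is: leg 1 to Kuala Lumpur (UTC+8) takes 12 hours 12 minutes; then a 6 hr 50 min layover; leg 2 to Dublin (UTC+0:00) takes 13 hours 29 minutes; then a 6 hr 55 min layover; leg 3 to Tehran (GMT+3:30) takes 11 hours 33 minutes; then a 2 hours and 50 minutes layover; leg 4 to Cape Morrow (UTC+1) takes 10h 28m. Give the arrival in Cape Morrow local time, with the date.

Convert departure to UTC: 09:27 − 14:00 = 19:27 UTC on Dec 21.
Add 12 hours and 12 minutes leg 1 → 07:39 UTC (Dec 22).
Add 6 hours 50 minutes layover in Kuala Lumpur → 14:29 UTC.
Add 13 hours and 29 minutes leg 2 → 03:58 UTC (Dec 23).
Add 6 hours 55 minutes layover in Dublin → 10:53 UTC.
Add 11 hours and 33 minutes leg 3 → 22:26 UTC.
Add 2 hours and 50 minutes layover in Tehran → 01:16 UTC (Dec 24).
Add 10 hours and 28 minutes leg 4 → 11:44 UTC.
Cape Morrow is UTC+1:00, so local arrival = 11:44 + 1:00 = 12:44 on Dec 24.

12:44 on Dec 24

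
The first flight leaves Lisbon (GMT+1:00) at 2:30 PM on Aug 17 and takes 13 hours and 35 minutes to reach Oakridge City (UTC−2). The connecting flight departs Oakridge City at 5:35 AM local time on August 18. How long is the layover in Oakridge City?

4 hours 30 minutes

Convert departure to UTC: 2:30 PM − 1:00 = 1:30 PM UTC on Aug 17.
Add 13 hours 35 minutes flight time → 3:05 AM UTC (Aug 18).
Oakridge City is UTC−2:00, so local arrival = 3:05 AM − 2:00 = 1:05 AM on Aug 18.
Layover = 5:35 AM − 1:05 AM = 4 hours 30 minutes.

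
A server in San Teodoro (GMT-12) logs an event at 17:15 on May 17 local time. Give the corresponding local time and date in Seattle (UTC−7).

In UTC: 17:15 + 12:00 = 05:15 on May 18.
Seattle is UTC−7:00: 05:15 − 7:00 = 22:15 on May 17.

22:15 on May 17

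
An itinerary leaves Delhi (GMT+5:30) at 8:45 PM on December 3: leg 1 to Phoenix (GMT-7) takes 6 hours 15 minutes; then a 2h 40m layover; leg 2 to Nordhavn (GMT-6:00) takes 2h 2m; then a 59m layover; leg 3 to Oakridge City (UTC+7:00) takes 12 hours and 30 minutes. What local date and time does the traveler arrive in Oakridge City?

Convert departure to UTC: 8:45 PM − 5:30 = 3:15 PM UTC on Dec 3.
Add 6 hours and 15 minutes leg 1 → 9:30 PM UTC.
Add 2 hours and 40 minutes layover in Phoenix → 12:10 AM UTC (Dec 4).
Add 2 hours and 2 minutes leg 2 → 2:12 AM UTC.
Add 59 minutes layover in Nordhavn → 3:11 AM UTC.
Add 12 hours and 30 minutes leg 3 → 3:41 PM UTC.
Oakridge City is UTC+7:00, so local arrival = 3:41 PM + 7:00 = 10:41 PM on Dec 4.

10:41 PM on Dec 4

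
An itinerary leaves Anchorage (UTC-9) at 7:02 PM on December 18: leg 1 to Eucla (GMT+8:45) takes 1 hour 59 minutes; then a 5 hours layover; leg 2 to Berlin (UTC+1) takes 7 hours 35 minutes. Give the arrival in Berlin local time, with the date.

Convert departure to UTC: 7:02 PM + 9:00 = 4:02 AM UTC on Dec 19.
Add 1 hour 59 minutes leg 1 → 6:01 AM UTC.
Add 5 hours layover in Eucla → 11:01 AM UTC.
Add 7 hours 35 minutes leg 2 → 6:36 PM UTC.
Berlin is UTC+1:00, so local arrival = 6:36 PM + 1:00 = 7:36 PM on Dec 19.

7:36 PM on December 19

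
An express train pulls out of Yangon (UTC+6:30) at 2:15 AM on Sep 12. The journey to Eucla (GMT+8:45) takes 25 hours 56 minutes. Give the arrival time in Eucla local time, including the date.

Convert departure to UTC: 2:15 AM − 6:30 = 7:45 PM UTC on Sep 11.
Add 25 hours and 56 minutes travel time → 9:41 PM UTC (Sep 12).
Eucla is UTC+8:45, so local arrival = 9:41 PM + 8:45 = 6:26 AM on Sep 13.

6:26 AM on September 13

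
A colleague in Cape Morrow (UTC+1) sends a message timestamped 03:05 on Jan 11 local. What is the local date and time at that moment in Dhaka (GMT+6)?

In UTC: 03:05 − 1:00 = 02:05 on Jan 11.
Dhaka is UTC+6:00: 02:05 + 6:00 = 08:05 on Jan 11.

08:05 on January 11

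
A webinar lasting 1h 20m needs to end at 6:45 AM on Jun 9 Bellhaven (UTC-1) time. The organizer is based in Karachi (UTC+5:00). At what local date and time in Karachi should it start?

11:25 AM on June 9

Target end time in UTC: 6:45 AM + 1:00 = 7:45 AM on Jun 9.
Subtract 1 hour 20 minutes → start 6:25 AM UTC on Jun 9.
Karachi is UTC+5:00: 6:25 AM + 5:00 = 11:25 AM on Jun 9.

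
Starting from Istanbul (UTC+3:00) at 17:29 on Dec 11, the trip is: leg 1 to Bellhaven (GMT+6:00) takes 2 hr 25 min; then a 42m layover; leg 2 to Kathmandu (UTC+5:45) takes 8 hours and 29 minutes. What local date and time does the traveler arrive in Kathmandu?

07:50 on Dec 12

Convert departure to UTC: 17:29 − 3:00 = 14:29 UTC on Dec 11.
Add 2 hours and 25 minutes leg 1 → 16:54 UTC.
Add 42 minutes layover in Bellhaven → 17:36 UTC.
Add 8 hours 29 minutes leg 2 → 02:05 UTC (Dec 12).
Kathmandu is UTC+5:45, so local arrival = 02:05 + 5:45 = 07:50 on Dec 12.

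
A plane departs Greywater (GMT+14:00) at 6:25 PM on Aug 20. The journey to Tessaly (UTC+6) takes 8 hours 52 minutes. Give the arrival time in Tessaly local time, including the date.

7:17 PM on Aug 20

Convert departure to UTC: 6:25 PM − 14:00 = 4:25 AM UTC on Aug 20.
Add 8 hours 52 minutes travel time → 1:17 PM UTC.
Tessaly is UTC+6:00, so local arrival = 1:17 PM + 6:00 = 7:17 PM on Aug 20.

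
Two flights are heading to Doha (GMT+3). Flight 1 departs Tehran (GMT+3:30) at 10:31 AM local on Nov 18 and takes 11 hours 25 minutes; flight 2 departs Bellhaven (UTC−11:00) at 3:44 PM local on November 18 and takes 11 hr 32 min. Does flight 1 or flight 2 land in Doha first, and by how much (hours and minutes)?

the first, by 19 hours 50 minutes

Flight 1 in UTC: 10:31 AM − 3:30 = 7:01 AM on Nov 18.
+11 hours 25 minutes → arrive 6:26 PM UTC on Nov 18.
Flight 2 in UTC: 3:44 PM + 11:00 = 2:44 AM on Nov 19.
+11 hours and 32 minutes → arrive 2:16 PM UTC on Nov 19.
Flight 1 lands earlier by 19 hours 50 minutes.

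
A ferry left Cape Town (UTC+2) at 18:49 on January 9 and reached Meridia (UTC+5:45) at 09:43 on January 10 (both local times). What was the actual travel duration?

11 hours 9 minutes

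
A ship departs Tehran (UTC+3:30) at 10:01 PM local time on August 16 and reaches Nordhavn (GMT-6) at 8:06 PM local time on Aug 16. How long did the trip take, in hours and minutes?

7 hours 35 minutes

Departure in UTC: 10:01 PM − 3:30 = 6:31 PM on Aug 16.
Arrival in UTC: 8:06 PM + 6:00 = 2:06 AM on Aug 17.
Elapsed = 2:06 AM − 6:31 PM (+1 day) = 7 hours 35 minutes.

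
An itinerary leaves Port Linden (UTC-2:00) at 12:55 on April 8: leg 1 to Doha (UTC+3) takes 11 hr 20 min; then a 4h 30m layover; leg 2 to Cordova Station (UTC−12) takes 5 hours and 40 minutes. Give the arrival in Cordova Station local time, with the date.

00:25 on April 9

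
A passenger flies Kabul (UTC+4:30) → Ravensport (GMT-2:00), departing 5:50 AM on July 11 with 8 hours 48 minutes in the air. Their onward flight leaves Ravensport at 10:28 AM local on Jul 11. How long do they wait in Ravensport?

Convert departure to UTC: 5:50 AM − 4:30 = 1:20 AM UTC on Jul 11.
Add 8 hours and 48 minutes flight time → 10:08 AM UTC.
Ravensport is UTC−2:00, so local arrival = 10:08 AM − 2:00 = 8:08 AM on Jul 11.
Layover = 10:28 AM − 8:08 AM = 2 hours 20 minutes.

2 hours 20 minutes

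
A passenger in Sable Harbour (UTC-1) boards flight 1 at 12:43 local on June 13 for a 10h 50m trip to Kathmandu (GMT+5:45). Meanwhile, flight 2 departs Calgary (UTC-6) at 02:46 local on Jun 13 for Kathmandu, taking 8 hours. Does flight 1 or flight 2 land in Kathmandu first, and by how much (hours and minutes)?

the second, by 7 hours 47 minutes

Flight 1 in UTC: 12:43 + 1:00 = 13:43 on Jun 13.
+10 hours and 50 minutes → arrive 00:33 UTC on Jun 14.
Flight 2 in UTC: 02:46 + 6:00 = 08:46 on Jun 13.
+8 hours → arrive 16:46 UTC on Jun 13.
Flight 2 lands earlier by 7 hours 47 minutes.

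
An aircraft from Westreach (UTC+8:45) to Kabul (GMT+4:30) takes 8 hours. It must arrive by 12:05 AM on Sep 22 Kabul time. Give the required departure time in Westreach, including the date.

Target arrival in UTC: 12:05 AM − 4:30 = 7:35 PM on Sep 21.
Subtract 8 hours → departure 11:35 AM UTC on Sep 21.
Westreach is UTC+8:45: 11:35 AM + 8:45 = 8:20 PM on Sep 21.

8:20 PM on September 21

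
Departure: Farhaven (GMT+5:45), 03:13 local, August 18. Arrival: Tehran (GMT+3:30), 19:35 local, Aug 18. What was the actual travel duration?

Departure in UTC: 03:13 − 5:45 = 21:28 on Aug 17.
Arrival in UTC: 19:35 − 3:30 = 16:05 on Aug 18.
Elapsed = 16:05 − 21:28 (+1 day) = 18 hours 37 minutes.

18 hours 37 minutes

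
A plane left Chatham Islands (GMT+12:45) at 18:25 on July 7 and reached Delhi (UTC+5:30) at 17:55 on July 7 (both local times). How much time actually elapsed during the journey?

Departure in UTC: 18:25 − 12:45 = 05:40 on Jul 7.
Arrival in UTC: 17:55 − 5:30 = 12:25 on Jul 7.
Elapsed = 12:25 − 05:40 = 6 hours 45 minutes.

6 hours 45 minutes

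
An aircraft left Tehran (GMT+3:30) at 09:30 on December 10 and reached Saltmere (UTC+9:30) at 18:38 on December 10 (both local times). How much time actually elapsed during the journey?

Departure in UTC: 09:30 − 3:30 = 06:00 on Dec 10.
Arrival in UTC: 18:38 − 9:30 = 09:08 on Dec 10.
Elapsed = 09:08 − 06:00 = 3 hours 8 minutes.

3 hours 8 minutes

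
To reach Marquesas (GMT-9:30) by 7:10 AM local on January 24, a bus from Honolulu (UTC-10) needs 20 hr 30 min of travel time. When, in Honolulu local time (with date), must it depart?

10:10 AM on January 23

Target arrival in UTC: 7:10 AM + 9:30 = 4:40 PM on Jan 24.
Subtract 20 hours and 30 minutes → departure 8:10 PM UTC on Jan 23.
Honolulu is UTC−10:00: 8:10 PM − 10:00 = 10:10 AM on Jan 23.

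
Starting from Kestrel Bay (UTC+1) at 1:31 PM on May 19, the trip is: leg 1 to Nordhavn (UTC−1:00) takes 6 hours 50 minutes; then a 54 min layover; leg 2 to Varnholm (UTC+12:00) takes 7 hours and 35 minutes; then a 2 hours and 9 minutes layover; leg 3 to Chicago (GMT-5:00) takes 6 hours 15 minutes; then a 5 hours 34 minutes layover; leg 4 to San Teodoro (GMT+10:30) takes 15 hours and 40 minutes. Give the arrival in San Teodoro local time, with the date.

7:58 PM on May 21

Convert departure to UTC: 1:31 PM − 1:00 = 12:31 PM UTC on May 19.
Add 6 hours 50 minutes leg 1 → 7:21 PM UTC.
Add 54 minutes layover in Nordhavn → 8:15 PM UTC.
Add 7 hours and 35 minutes leg 2 → 3:50 AM UTC (May 20).
Add 2 hours and 9 minutes layover in Varnholm → 5:59 AM UTC.
Add 6 hours and 15 minutes leg 3 → 12:14 PM UTC.
Add 5 hours and 34 minutes layover in Chicago → 5:48 PM UTC.
Add 15 hours and 40 minutes leg 4 → 9:28 AM UTC (May 21).
San Teodoro is UTC+10:30, so local arrival = 9:28 AM + 10:30 = 7:58 PM on May 21.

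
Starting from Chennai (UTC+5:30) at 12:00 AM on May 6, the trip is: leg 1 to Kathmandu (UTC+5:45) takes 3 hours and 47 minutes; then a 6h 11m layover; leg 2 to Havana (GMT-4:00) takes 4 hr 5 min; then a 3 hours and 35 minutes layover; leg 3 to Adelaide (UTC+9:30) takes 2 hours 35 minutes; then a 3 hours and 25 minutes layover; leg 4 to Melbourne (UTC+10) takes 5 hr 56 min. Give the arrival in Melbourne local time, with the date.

Convert departure to UTC: 12:00 AM − 5:30 = 6:30 PM UTC on May 5.
Add 3 hours and 47 minutes leg 1 → 10:17 PM UTC.
Add 6 hours and 11 minutes layover in Kathmandu → 4:28 AM UTC (May 6).
Add 4 hours and 5 minutes leg 2 → 8:33 AM UTC.
Add 3 hours and 35 minutes layover in Havana → 12:08 PM UTC.
Add 2 hours 35 minutes leg 3 → 2:43 PM UTC.
Add 3 hours 25 minutes layover in Adelaide → 6:08 PM UTC.
Add 5 hours 56 minutes leg 4 → 12:04 AM UTC (May 7).
Melbourne is UTC+10:00, so local arrival = 12:04 AM + 10:00 = 10:04 AM on May 7.

10:04 AM on May 7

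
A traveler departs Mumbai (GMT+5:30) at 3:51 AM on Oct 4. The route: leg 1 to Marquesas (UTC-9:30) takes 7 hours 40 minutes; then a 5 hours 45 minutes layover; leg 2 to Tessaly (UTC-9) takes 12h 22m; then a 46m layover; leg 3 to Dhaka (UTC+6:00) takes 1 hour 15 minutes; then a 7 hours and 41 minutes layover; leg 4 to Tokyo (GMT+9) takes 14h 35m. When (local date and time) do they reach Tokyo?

9:25 AM on October 6

Convert departure to UTC: 3:51 AM − 5:30 = 10:21 PM UTC on Oct 3.
Add 7 hours 40 minutes leg 1 → 6:01 AM UTC (Oct 4).
Add 5 hours and 45 minutes layover in Marquesas → 11:46 AM UTC.
Add 12 hours and 22 minutes leg 2 → 12:08 AM UTC (Oct 5).
Add 46 minutes layover in Tessaly → 12:54 AM UTC.
Add 1 hour and 15 minutes leg 3 → 2:09 AM UTC.
Add 7 hours 41 minutes layover in Dhaka → 9:50 AM UTC.
Add 14 hours 35 minutes leg 4 → 12:25 AM UTC (Oct 6).
Tokyo is UTC+9:00, so local arrival = 12:25 AM + 9:00 = 9:25 AM on Oct 6.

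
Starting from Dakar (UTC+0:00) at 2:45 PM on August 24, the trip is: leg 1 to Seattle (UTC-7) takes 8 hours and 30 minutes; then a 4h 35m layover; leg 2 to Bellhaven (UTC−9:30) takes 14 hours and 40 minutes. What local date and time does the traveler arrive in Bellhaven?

Dakar is at UTC+0, so departure is already 2:45 PM UTC on Aug 24.
Add 8 hours 30 minutes leg 1 → 11:15 PM UTC.
Add 4 hours 35 minutes layover in Seattle → 3:50 AM UTC (Aug 25).
Add 14 hours 40 minutes leg 2 → 6:30 PM UTC.
Bellhaven is UTC−9:30, so local arrival = 6:30 PM − 9:30 = 9:00 AM on Aug 25.

9:00 AM on Aug 25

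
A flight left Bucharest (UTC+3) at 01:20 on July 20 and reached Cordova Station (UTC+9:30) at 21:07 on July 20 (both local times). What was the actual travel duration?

13 hours 17 minutes

Departure in UTC: 01:20 − 3:00 = 22:20 on Jul 19.
Arrival in UTC: 21:07 − 9:30 = 11:37 on Jul 20.
Elapsed = 11:37 − 22:20 (+1 day) = 13 hours 17 minutes.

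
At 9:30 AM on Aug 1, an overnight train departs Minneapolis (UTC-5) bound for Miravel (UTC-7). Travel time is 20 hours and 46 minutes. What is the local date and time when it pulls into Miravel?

4:16 AM on August 2

Convert departure to UTC: 9:30 AM + 5:00 = 2:30 PM UTC on Aug 1.
Add 20 hours and 46 minutes travel time → 11:16 AM UTC (Aug 2).
Miravel is UTC−7:00, so local arrival = 11:16 AM − 7:00 = 4:16 AM on Aug 2.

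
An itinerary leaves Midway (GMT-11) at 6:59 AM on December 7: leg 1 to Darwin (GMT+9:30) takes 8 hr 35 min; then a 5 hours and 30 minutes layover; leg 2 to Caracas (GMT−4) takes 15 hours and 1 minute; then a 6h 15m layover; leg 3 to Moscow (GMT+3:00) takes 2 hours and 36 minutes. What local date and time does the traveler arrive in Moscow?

10:56 AM on Dec 9

Convert departure to UTC: 6:59 AM + 11:00 = 5:59 PM UTC on Dec 7.
Add 8 hours 35 minutes leg 1 → 2:34 AM UTC (Dec 8).
Add 5 hours 30 minutes layover in Darwin → 8:04 AM UTC.
Add 15 hours and 1 minute leg 2 → 11:05 PM UTC.
Add 6 hours 15 minutes layover in Caracas → 5:20 AM UTC (Dec 9).
Add 2 hours 36 minutes leg 3 → 7:56 AM UTC.
Moscow is UTC+3:00, so local arrival = 7:56 AM + 3:00 = 10:56 AM on Dec 9.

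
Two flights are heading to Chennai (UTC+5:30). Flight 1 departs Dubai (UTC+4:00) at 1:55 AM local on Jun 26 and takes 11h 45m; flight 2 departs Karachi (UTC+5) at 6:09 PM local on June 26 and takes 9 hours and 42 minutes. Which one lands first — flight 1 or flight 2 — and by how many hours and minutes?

Flight 1 in UTC: 1:55 AM − 4:00 = 9:55 PM on Jun 25.
+11 hours and 45 minutes → arrive 9:40 AM UTC on Jun 26.
Flight 2 in UTC: 6:09 PM − 5:00 = 1:09 PM on Jun 26.
+9 hours and 42 minutes → arrive 10:51 PM UTC on Jun 26.
Flight 1 lands earlier by 13 hours 11 minutes.

the first, by 13 hours 11 minutes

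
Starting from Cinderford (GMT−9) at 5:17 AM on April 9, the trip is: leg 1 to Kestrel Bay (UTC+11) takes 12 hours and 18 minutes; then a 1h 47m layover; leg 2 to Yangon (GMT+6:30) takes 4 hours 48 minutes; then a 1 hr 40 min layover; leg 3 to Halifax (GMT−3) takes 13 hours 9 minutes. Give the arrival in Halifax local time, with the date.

8:59 PM on Apr 10

Convert departure to UTC: 5:17 AM + 9:00 = 2:17 PM UTC on Apr 9.
Add 12 hours and 18 minutes leg 1 → 2:35 AM UTC (Apr 10).
Add 1 hour 47 minutes layover in Kestrel Bay → 4:22 AM UTC.
Add 4 hours and 48 minutes leg 2 → 9:10 AM UTC.
Add 1 hour and 40 minutes layover in Yangon → 10:50 AM UTC.
Add 13 hours 9 minutes leg 3 → 11:59 PM UTC.
Halifax is UTC−3:00, so local arrival = 11:59 PM − 3:00 = 8:59 PM on Apr 10.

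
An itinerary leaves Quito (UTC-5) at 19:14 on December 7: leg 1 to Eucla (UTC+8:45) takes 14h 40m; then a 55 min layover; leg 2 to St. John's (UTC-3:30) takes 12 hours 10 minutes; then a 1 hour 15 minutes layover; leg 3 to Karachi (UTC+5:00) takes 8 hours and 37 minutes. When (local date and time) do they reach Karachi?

Convert departure to UTC: 19:14 + 5:00 = 00:14 UTC on Dec 8.
Add 14 hours and 40 minutes leg 1 → 14:54 UTC.
Add 55 minutes layover in Eucla → 15:49 UTC.
Add 12 hours and 10 minutes leg 2 → 03:59 UTC (Dec 9).
Add 1 hour and 15 minutes layover in St. John's → 05:14 UTC.
Add 8 hours 37 minutes leg 3 → 13:51 UTC.
Karachi is UTC+5:00, so local arrival = 13:51 + 5:00 = 18:51 on Dec 9.

18:51 on December 9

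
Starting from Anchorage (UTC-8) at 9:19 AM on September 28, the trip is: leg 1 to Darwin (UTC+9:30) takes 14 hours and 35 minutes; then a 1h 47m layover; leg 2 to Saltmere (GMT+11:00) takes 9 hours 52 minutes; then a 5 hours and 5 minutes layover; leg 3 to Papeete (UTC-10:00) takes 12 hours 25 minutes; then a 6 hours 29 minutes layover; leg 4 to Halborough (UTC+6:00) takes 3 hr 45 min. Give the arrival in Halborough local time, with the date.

Convert departure to UTC: 9:19 AM + 8:00 = 5:19 PM UTC on Sep 28.
Add 14 hours and 35 minutes leg 1 → 7:54 AM UTC (Sep 29).
Add 1 hour 47 minutes layover in Darwin → 9:41 AM UTC.
Add 9 hours 52 minutes leg 2 → 7:33 PM UTC.
Add 5 hours 5 minutes layover in Saltmere → 12:38 AM UTC (Sep 30).
Add 12 hours 25 minutes leg 3 → 1:03 PM UTC.
Add 6 hours and 29 minutes layover in Papeete → 7:32 PM UTC.
Add 3 hours and 45 minutes leg 4 → 11:17 PM UTC.
Halborough is UTC+6:00, so local arrival = 11:17 PM + 6:00 = 5:17 AM on Oct 1.

5:17 AM on October 1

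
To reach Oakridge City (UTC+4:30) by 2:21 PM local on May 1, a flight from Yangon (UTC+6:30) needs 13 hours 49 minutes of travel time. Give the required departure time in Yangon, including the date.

Target arrival in UTC: 2:21 PM − 4:30 = 9:51 AM on May 1.
Subtract 13 hours and 49 minutes → departure 8:02 PM UTC on Apr 30.
Yangon is UTC+6:30: 8:02 PM + 6:30 = 2:32 AM on May 1.

2:32 AM on May 1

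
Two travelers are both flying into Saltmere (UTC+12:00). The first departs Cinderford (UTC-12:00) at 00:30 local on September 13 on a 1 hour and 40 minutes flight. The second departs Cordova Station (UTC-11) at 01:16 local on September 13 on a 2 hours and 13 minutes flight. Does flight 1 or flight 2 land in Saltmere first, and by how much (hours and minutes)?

the first, by 19 minutes

Flight 1 in UTC: 00:30 + 12:00 = 12:30 on Sep 13.
+1 hour 40 minutes → arrive 14:10 UTC on Sep 13.
Flight 2 in UTC: 01:16 + 11:00 = 12:16 on Sep 13.
+2 hours 13 minutes → arrive 14:29 UTC on Sep 13.
Flight 1 lands earlier by 19 minutes.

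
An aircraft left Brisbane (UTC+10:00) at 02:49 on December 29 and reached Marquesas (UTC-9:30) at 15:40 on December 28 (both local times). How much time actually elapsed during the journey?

Marquesas is 19:30 behind Brisbane.
Clock-face elapsed time (ignoring zones) is −11 hours 9 minutes.
Actual elapsed = −11 hours 9 minutes + 19:30 = 8 hours 21 minutes.

8 hours 21 minutes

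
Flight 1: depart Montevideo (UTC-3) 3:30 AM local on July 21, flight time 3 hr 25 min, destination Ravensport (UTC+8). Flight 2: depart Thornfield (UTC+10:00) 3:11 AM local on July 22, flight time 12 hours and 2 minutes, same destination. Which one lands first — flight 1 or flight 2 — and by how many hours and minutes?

the first, by 19 hours 18 minutes

Flight 1 in UTC: 3:30 AM + 3:00 = 6:30 AM on Jul 21.
+3 hours 25 minutes → arrive 9:55 AM UTC on Jul 21.
Flight 2 in UTC: 3:11 AM − 10:00 = 5:11 PM on Jul 21.
+12 hours 2 minutes → arrive 5:13 AM UTC on Jul 22.
Flight 1 lands earlier by 19 hours 18 minutes.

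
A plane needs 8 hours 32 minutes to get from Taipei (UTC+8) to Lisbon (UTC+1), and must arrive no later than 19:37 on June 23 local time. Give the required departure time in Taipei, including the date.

Target arrival in UTC: 19:37 − 1:00 = 18:37 on Jun 23.
Subtract 8 hours and 32 minutes → departure 10:05 UTC on Jun 23.
Taipei is UTC+8:00: 10:05 + 8:00 = 18:05 on Jun 23.

18:05 on Jun 23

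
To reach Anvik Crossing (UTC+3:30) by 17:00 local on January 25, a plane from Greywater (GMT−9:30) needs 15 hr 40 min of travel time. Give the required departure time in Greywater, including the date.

Target arrival in UTC: 17:00 − 3:30 = 13:30 on Jan 25.
Subtract 15 hours 40 minutes → departure 21:50 UTC on Jan 24.
Greywater is UTC−9:30: 21:50 − 9:30 = 12:20 on Jan 24.

12:20 on January 24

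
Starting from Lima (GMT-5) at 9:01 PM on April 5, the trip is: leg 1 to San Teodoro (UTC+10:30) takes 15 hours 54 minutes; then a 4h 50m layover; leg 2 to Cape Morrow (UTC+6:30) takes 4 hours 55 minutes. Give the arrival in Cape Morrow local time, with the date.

10:10 AM on April 7

Convert departure to UTC: 9:01 PM + 5:00 = 2:01 AM UTC on Apr 6.
Add 15 hours and 54 minutes leg 1 → 5:55 PM UTC.
Add 4 hours 50 minutes layover in San Teodoro → 10:45 PM UTC.
Add 4 hours 55 minutes leg 2 → 3:40 AM UTC (Apr 7).
Cape Morrow is UTC+6:30, so local arrival = 3:40 AM + 6:30 = 10:10 AM on Apr 7.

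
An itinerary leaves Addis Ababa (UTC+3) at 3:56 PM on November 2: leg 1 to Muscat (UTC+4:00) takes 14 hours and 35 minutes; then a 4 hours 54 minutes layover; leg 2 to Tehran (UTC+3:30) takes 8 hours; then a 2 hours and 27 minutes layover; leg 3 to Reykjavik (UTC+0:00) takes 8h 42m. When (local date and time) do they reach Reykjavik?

Convert departure to UTC: 3:56 PM − 3:00 = 12:56 PM UTC on Nov 2.
Add 14 hours 35 minutes leg 1 → 3:31 AM UTC (Nov 3).
Add 4 hours and 54 minutes layover in Muscat → 8:25 AM UTC.
Add 8 hours leg 2 → 4:25 PM UTC.
Add 2 hours and 27 minutes layover in Tehran → 6:52 PM UTC.
Add 8 hours 42 minutes leg 3 → 3:34 AM UTC (Nov 4).
Reykjavik is UTC+0, so local arrival is the same: 3:34 AM on Nov 4.

3:34 AM on November 4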